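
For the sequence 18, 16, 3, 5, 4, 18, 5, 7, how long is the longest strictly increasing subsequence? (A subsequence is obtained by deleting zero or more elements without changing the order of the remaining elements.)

4

One longest increasing subsequence is 3, 4, 5, 7 (positions 3,5,7,8), of length 4; no longer one exists.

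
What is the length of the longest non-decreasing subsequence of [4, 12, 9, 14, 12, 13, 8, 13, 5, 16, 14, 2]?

6

One longest non-decreasing subsequence is 4, 12, 12, 13, 13, 16 (positions 1,2,5,6,8,10), of length 6; no longer one exists.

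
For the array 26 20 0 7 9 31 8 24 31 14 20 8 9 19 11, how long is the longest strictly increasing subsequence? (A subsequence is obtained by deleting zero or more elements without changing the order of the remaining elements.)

One longest increasing subsequence is 0, 7, 9, 24, 31 (positions 3,4,5,8,9), of length 5; no longer one exists.

5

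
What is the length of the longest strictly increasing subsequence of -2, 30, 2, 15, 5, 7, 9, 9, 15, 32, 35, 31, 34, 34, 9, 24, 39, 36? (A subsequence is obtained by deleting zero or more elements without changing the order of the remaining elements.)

Scanning left to right, the best length ending at each element is: -2→1, 30→2, 2→2, 15→3, 5→3, 7→4, 9→5, 9→5, 15→6, 32→7, 35→8, 31→7, 34→8, 34→8, 9→5, 24→7, 39→9, 36→9.
So the longest increasing subsequence has length 9, e.g. -2, 2, 5, 7, 9, 15, 32, 35, 39.

9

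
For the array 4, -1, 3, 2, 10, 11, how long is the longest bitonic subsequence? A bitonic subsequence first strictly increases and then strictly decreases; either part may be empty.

One longest bitonic subsequence is -1, 3, 10, 11 (positions 2,3,5,6): it rises to 11 then falls. Length 4 is optimal.

4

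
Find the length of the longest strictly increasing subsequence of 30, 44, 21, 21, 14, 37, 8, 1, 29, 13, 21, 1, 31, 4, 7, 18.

Scanning left to right, the best length ending at each element is: 30→1, 44→2, 21→1, 21→1, 14→1, 37→2, 8→1, 1→1, 29→2, 13→2, 21→3, 1→1, 31→4, 4→2, 7→3, 18→4.
So the longest increasing subsequence has length 4, e.g. 8, 13, 21, 31.

4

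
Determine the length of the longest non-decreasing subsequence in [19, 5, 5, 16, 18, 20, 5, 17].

Scanning left to right, the best length ending at each element is: 19→1, 5→1, 5→2, 16→3, 18→4, 20→5, 5→3, 17→4.
So the longest non-decreasing subsequence has length 5, e.g. 5, 5, 16, 18, 20.

5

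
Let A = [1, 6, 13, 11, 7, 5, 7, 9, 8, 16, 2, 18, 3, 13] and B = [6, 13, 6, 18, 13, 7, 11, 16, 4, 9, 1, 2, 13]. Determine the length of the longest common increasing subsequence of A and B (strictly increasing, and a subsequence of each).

For each value that appears in both, track the longest common increasing run ending there.
The best achievable length is 4; one witness is 6, 7, 9, 13 (A-positions 2,5,8,14, B-positions 1,6,10,13).

4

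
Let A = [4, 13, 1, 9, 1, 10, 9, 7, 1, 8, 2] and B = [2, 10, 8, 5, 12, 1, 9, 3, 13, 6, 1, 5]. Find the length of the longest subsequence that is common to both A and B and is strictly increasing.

2

A longest common strictly increasing subsequence is 1, 9 (length 2); it appears in order in both A and B, and no longer such subsequence exists.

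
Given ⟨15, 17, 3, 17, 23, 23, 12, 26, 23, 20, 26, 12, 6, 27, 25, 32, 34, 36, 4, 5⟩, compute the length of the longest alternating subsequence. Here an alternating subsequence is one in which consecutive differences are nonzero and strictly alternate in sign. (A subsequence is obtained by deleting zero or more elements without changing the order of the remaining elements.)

Track the best alternating length ending on an up-step vs a down-step at each position: up/down = 1/1, 2/1, 1/3, 4/1, 4/1, 4/1, 4/5, 6/1, 6/7, 6/7, 8/1, 4/9, 4/9, 10/1, 10/11, 12/1, 12/1, 12/1, 4/13, 14/13.
The maximum over both is 14; one such subsequence is 15, 17, 3, 17, 12, 26, 23, 26, 12, 27, 25, 32, 4, 5.

14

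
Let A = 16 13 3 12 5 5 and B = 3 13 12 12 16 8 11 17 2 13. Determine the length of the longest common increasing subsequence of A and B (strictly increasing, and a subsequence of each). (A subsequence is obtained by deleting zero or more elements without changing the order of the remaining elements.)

For each value that appears in both, track the longest common increasing run ending there.
The best achievable length is 2; one witness is 3, 12 (A-positions 3,4, B-positions 1,3).

2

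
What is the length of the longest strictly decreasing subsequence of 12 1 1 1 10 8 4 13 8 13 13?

One longest decreasing subsequence is 12, 10, 8, 4 (positions 1,5,6,7), of length 4; no longer one exists.

4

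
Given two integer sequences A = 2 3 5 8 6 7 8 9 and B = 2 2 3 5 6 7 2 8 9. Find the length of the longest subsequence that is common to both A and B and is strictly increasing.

For each value that appears in both, track the longest common increasing run ending there.
The best achievable length is 7; one witness is 2, 3, 5, 6, 7, 8, 9 (A-positions 1,2,3,5,6,7,8, B-positions 1,3,4,5,6,8,9).

7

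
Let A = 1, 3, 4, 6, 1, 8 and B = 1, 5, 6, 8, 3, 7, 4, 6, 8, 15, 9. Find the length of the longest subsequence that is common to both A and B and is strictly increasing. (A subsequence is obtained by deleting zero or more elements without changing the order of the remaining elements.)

A longest common strictly increasing subsequence is 1, 3, 4, 6, 8 (length 5); it appears in order in both A and B, and no longer such subsequence exists.

5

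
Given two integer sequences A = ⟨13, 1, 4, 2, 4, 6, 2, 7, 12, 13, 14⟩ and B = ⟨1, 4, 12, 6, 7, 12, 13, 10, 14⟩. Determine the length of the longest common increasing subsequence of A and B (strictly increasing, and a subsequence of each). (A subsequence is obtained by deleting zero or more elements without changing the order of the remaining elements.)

7

A longest common strictly increasing subsequence is 1, 4, 6, 7, 12, 13, 14 (length 7); it appears in order in both A and B, and no longer such subsequence exists.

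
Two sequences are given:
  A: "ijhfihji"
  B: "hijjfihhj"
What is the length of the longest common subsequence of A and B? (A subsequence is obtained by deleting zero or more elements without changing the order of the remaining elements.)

Backtracking the LCS table gives one alignment: i (A1,B2) → j (A2,B4) → f (A4,B5) → i (A5,B6) → h (A6,B8) → j (A7,B9).
So the longest common subsequence has length 6.

6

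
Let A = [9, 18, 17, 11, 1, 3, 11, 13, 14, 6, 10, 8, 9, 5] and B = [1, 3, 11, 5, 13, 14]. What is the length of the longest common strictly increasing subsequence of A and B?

5

For each value that appears in both, track the longest common increasing run ending there.
The best achievable length is 5; one witness is 1, 3, 11, 13, 14 (A-positions 5,6,7,8,9, B-positions 1,2,3,5,6).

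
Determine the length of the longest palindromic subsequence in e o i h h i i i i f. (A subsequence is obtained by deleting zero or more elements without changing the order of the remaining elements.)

Using dp[i][j] = 2 + dp[i+1][j−1] if the ends match, else max(dp[i+1][j], dp[i][j−1]):
dp[1][10] = 5. A witness is iiiii at positions 3,6,7,8,9.

5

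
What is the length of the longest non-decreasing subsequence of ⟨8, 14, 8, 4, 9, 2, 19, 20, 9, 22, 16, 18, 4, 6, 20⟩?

One longest non-decreasing subsequence is 8, 8, 9, 9, 16, 18, 20 (positions 1,3,5,9,11,12,15), of length 7; no longer one exists.

7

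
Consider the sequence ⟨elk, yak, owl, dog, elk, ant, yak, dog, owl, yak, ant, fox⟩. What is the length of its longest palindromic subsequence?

One longest palindromic subsequence is yak owl dog yak dog owl yak (positions 2,3,4,7,8,9,10); it reads the same forward and backward, and the interval DP gives dp[1][12] = 7.

7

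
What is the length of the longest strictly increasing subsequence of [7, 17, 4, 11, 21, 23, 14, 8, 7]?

Let dp[i] be the longest increasing subsequence ending at position i. Then dp = [1, 2, 1, 2, 3, 4, 3, 2, 2].
The maximum is 4; one witness is 7, 17, 21, 23 at positions 1,2,5,6.

4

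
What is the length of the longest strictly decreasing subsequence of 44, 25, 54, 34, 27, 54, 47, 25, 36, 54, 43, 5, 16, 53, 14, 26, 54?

6

Scanning left to right, the best length ending at each element is: 44→1, 25→2, 54→1, 34→2, 27→3, 54→1, 47→2, 25→4, 36→3, 54→1, 43→3, 5→5, 16→5, 53→2, 14→6, 26→4, 54→1.
So the longest decreasing subsequence has length 6, e.g. 44, 34, 27, 25, 16, 14.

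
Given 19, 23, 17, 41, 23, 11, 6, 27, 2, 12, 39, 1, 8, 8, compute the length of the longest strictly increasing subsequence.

4

Scanning left to right, the best length ending at each element is: 19→1, 23→2, 17→1, 41→3, 23→2, 11→1, 6→1, 27→3, 2→1, 12→2, 39→4, 1→1, 8→2, 8→2.
So the longest increasing subsequence has length 4, e.g. 19, 23, 27, 39.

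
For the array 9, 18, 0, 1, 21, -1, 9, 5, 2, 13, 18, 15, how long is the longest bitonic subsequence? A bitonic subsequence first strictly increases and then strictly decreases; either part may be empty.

One longest bitonic subsequence is 9, 18, 21, 9, 5, 2 (positions 1,2,5,7,8,9): it rises to 21 then falls. Length 6 is optimal.

6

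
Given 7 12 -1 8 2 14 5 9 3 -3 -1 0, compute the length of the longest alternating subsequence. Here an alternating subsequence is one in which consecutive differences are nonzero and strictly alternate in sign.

Track the best alternating length ending on an up-step vs a down-step at each position: up/down = 1/1, 2/1, 1/3, 4/3, 4/5, 6/1, 6/7, 8/7, 6/9, 1/9, 10/9, 10/9.
The maximum over both is 10; one such subsequence is 7, 12, -1, 8, 2, 14, 5, 9, -3, -1.

10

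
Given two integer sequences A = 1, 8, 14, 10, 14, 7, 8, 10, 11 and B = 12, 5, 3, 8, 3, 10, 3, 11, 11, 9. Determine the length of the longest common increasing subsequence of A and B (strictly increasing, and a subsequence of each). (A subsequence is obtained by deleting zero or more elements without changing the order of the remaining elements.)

A longest common strictly increasing subsequence is 8, 10, 11 (length 3); it appears in order in both A and B, and no longer such subsequence exists.

3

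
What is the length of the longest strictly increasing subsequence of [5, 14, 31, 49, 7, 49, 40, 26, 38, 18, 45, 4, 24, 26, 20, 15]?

Scanning left to right, the best length ending at each element is: 5→1, 14→2, 31→3, 49→4, 7→2, 49→4, 40→4, 26→3, 38→4, 18→3, 45→5, 4→1, 24→4, 26→5, 20→4, 15→3.
So the longest increasing subsequence has length 5, e.g. 5, 14, 31, 40, 45.

5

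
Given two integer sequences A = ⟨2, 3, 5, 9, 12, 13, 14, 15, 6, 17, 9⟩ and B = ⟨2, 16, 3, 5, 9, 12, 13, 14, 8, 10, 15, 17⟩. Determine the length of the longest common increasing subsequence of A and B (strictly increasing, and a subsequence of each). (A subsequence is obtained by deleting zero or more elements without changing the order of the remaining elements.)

A longest common strictly increasing subsequence is 2, 3, 5, 9, 12, 13, 14, 15, 17 (length 9); it appears in order in both A and B, and no longer such subsequence exists.

9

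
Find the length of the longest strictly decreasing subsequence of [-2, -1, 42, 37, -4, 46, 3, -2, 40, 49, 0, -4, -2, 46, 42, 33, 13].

5

Scanning left to right, the best length ending at each element is: -2→1, -1→1, 42→1, 37→2, -4→3, 46→1, 3→3, -2→4, 40→2, 49→1, 0→4, -4→5, -2→5, 46→2, 42→3, 33→4, 13→5.
So the longest decreasing subsequence has length 5, e.g. 42, 37, 3, -2, -4.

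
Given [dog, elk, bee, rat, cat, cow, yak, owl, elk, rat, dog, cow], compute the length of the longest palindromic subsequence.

Using dp[i][j] = 2 + dp[i+1][j−1] if the ends match, else max(dp[i+1][j], dp[i][j−1]):
dp[1][12] = 5. A witness is dog rat elk rat dog at positions 1,4,9,10,11.

5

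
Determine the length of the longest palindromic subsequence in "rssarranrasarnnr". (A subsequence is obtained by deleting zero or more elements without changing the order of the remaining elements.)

9

Using dp[i][j] = 2 + dp[i+1][j−1] if the ends match, else max(dp[i+1][j], dp[i][j−1]):
dp[1][16] = 9. A witness is rnrasarnr at positions 1,8,9,10,11,12,13,15,16.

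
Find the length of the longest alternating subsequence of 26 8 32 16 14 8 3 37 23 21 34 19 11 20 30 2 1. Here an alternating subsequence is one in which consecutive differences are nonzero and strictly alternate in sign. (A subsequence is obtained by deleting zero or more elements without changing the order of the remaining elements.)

A longest alternating subsequence is 26, 8, 32, 16, 37, 23, 34, 19, 20, 2 (positions 1,2,3,4,8,9,11,12,14,16); its 9 consecutive differences strictly alternate in sign, and length 10 is optimal.

10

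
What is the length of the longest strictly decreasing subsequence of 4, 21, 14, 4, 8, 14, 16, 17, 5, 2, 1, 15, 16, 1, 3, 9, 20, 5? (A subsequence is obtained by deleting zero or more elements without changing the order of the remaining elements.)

Let dp[i] be the longest decreasing subsequence ending at position i. Then dp = [1, 1, 2, 3, 3, 2, 2, 2, 4, 5, 6, 3, 3, 6, 5, 4, 2, 5].
The maximum is 6; one witness is 21, 14, 8, 5, 2, 1 at positions 2,3,5,9,10,11.

6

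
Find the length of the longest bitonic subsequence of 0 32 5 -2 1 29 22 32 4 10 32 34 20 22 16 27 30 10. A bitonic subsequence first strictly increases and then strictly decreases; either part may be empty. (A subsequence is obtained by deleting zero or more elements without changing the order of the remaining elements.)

9

One longest bitonic subsequence is 0, 1, 4, 10, 32, 34, 22, 16, 10 (positions 1,5,9,10,11,12,14,15,18): it rises to 34 then falls. Length 9 is optimal.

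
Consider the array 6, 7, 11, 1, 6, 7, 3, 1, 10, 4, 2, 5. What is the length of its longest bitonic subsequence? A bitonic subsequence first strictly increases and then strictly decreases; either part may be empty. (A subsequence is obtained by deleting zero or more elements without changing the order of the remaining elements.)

One longest bitonic subsequence is 6, 7, 11, 10, 4, 2 (positions 1,2,3,9,10,11): it rises to 11 then falls. Length 6 is optimal.

6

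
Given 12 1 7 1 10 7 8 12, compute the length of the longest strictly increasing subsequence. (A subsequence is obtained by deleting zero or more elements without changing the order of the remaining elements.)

4

Let dp[i] be the longest increasing subsequence ending at position i. Then dp = [1, 1, 2, 1, 3, 2, 3, 4].
The maximum is 4; one witness is 1, 7, 10, 12 at positions 2,3,5,8.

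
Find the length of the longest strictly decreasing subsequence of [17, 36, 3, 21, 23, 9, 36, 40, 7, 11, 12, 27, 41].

4

Let dp[i] be the longest decreasing subsequence ending at position i. Then dp = [1, 1, 2, 2, 2, 3, 1, 1, 4, 3, 3, 2, 1].
The maximum is 4; one witness is 36, 21, 9, 7 at positions 2,4,6,9.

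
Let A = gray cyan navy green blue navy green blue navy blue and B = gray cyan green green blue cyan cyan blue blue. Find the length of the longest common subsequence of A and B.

Backtracking the LCS table gives one alignment: gray (A1,B1) → cyan (A2,B2) → green (A4,B4) → blue (A5,B5) → blue (A8,B8) → blue (A10,B9).
So the longest common subsequence has length 6.

6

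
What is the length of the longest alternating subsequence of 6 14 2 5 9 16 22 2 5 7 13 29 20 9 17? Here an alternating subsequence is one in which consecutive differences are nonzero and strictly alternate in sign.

A longest alternating subsequence is 6, 14, 2, 5, 2, 13, 9, 17 (positions 1,2,3,4,8,11,14,15); its 7 consecutive differences strictly alternate in sign, and length 8 is optimal.

8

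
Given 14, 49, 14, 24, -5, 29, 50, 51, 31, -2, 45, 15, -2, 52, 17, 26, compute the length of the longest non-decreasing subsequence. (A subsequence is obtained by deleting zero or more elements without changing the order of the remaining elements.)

One longest non-decreasing subsequence is 14, 14, 24, 29, 50, 51, 52 (positions 1,3,4,6,7,8,14), of length 7; no longer one exists.

7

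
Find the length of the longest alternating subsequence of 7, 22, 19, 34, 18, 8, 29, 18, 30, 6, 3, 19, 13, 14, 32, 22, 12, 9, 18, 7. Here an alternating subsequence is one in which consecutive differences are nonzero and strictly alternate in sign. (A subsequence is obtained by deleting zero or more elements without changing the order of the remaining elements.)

A longest alternating subsequence is 7, 22, 19, 34, 18, 29, 18, 30, 6, 19, 13, 14, 12, 18, 7 (positions 1,2,3,4,5,7,8,9,10,12,13,14,17,19,20); its 14 consecutive differences strictly alternate in sign, and length 15 is optimal.

15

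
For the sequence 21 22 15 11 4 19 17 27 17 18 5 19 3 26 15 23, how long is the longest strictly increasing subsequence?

Let dp[i] be the longest increasing subsequence ending at position i. Then dp = [1, 2, 1, 1, 1, 2, 2, 3, 2, 3, 2, 4, 1, 5, 3, 5].
The maximum is 5; one witness is 15, 17, 18, 19, 26 at positions 3,7,10,12,14.

5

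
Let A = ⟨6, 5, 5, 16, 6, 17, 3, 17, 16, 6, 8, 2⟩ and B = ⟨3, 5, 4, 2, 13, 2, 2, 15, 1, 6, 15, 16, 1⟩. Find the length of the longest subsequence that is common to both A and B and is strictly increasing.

3

For each value that appears in both, track the longest common increasing run ending there.
The best achievable length is 3; one witness is 5, 6, 16 (A-positions 2,5,9, B-positions 2,10,12).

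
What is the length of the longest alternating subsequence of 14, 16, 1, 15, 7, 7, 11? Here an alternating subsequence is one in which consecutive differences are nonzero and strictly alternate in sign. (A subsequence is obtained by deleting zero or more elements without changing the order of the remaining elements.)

6

A longest alternating subsequence is 14, 16, 1, 15, 7, 11 (positions 1,2,3,4,5,7); its 5 consecutive differences strictly alternate in sign, and length 6 is optimal.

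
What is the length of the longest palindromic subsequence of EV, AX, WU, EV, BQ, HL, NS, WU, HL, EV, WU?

7

One longest palindromic subsequence is WU EV HL WU HL EV WU (positions 3,4,6,8,9,10,11); it reads the same forward and backward, and the interval DP gives dp[1][11] = 7.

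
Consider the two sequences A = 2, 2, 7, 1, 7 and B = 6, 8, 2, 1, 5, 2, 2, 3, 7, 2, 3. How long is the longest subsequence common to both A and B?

Backtracking the LCS table gives one alignment: 2 (A1,B6) → 2 (A2,B7) → 7 (A3,B9).
So the longest common subsequence has length 3.

3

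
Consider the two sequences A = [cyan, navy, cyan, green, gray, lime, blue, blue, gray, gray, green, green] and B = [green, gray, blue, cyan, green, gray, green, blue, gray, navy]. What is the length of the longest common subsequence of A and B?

Backtracking the LCS table gives one alignment: cyan (A3,B4) → green (A4,B5) → gray (A5,B6) → blue (A8,B8) → gray (A9,B9).
So the longest common subsequence has length 5.

5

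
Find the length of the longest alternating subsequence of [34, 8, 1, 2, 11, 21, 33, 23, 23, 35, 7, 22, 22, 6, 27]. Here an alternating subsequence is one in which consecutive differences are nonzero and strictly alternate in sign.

Track the best alternating length ending on an up-step vs a down-step at each position: up/down = 1/1, 1/2, 1/2, 3/2, 3/2, 3/2, 3/2, 3/4, 3/4, 5/1, 3/6, 7/6, 7/6, 3/8, 9/6.
The maximum over both is 9; one such subsequence is 34, 8, 33, 23, 35, 7, 22, 6, 27.

9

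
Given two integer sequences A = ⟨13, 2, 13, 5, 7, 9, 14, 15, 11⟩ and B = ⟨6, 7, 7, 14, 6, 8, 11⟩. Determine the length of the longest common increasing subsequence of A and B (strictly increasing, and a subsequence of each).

2

For each value that appears in both, track the longest common increasing run ending there.
The best achievable length is 2; one witness is 7, 14 (A-positions 5,7, B-positions 2,4).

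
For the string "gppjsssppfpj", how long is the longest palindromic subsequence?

7

One longest palindromic subsequence is ppssspp (positions 2,3,5,6,7,9,11); it reads the same forward and backward, and the interval DP gives dp[1][12] = 7.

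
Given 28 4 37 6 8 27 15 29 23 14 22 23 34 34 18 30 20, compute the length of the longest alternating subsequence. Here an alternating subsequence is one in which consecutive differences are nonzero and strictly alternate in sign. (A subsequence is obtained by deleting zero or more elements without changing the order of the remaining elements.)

A longest alternating subsequence is 28, 4, 37, 6, 27, 15, 29, 14, 22, 18, 30, 20 (positions 1,2,3,4,6,7,8,10,11,15,16,17); its 11 consecutive differences strictly alternate in sign, and length 12 is optimal.

12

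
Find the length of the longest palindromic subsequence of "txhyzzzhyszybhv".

8

One longest palindromic subsequence is hyzzzzyh (positions 3,4,5,6,7,11,12,14); it reads the same forward and backward, and the interval DP gives dp[1][15] = 8.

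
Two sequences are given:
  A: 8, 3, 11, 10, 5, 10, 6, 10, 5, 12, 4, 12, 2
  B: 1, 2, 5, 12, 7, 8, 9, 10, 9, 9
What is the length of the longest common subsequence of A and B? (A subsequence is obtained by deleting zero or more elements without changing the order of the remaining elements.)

2

Backtracking the LCS table gives one alignment: 8 (A1,B6) → 10 (A4,B8).
So the longest common subsequence has length 2.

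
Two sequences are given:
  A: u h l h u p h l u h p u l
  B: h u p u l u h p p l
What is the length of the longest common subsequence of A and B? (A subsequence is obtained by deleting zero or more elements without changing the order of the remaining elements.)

A longest common subsequence is hupluhpl (length 8); the LCS DP confirms no longer common subsequence exists.

8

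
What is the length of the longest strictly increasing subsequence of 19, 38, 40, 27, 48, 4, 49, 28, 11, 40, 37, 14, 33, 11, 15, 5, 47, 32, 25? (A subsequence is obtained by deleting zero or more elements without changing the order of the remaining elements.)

5

Scanning left to right, the best length ending at each element is: 19→1, 38→2, 40→3, 27→2, 48→4, 4→1, 49→5, 28→3, 11→2, 40→4, 37→4, 14→3, 33→4, 11→2, 15→4, 5→2, 47→5, 32→5, 25→5.
So the longest increasing subsequence has length 5, e.g. 19, 38, 40, 48, 49.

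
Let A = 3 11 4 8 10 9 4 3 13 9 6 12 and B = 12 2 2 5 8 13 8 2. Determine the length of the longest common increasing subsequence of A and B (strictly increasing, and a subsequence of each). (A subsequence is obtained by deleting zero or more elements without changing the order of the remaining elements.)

A longest common strictly increasing subsequence is 8, 13 (length 2); it appears in order in both A and B, and no longer such subsequence exists.

2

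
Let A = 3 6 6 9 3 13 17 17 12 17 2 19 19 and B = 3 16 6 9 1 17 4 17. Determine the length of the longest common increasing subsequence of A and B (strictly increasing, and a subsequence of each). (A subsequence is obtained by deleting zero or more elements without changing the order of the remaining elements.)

4

A longest common strictly increasing subsequence is 3, 6, 9, 17 (length 4); it appears in order in both A and B, and no longer such subsequence exists.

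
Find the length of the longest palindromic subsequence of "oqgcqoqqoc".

7

Using dp[i][j] = 2 + dp[i+1][j−1] if the ends match, else max(dp[i+1][j], dp[i][j−1]):
dp[1][10] = 7. A witness is oqqoqqo at positions 1,2,5,6,7,8,9.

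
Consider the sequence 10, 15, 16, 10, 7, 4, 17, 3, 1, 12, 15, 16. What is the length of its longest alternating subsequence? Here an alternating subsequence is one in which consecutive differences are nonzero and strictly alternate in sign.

Track the best alternating length ending on an up-step vs a down-step at each position: up/down = 1/1, 2/1, 2/1, 1/3, 1/3, 1/3, 4/1, 1/5, 1/5, 6/5, 6/5, 6/5.
The maximum over both is 6; one such subsequence is 10, 15, 10, 17, 3, 12.

6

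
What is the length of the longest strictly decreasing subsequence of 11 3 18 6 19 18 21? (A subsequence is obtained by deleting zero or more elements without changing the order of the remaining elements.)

2

One longest decreasing subsequence is 11, 3 (positions 1,2), of length 2; no longer one exists.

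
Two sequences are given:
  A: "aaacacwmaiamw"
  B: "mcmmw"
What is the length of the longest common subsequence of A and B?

4

Backtracking the LCS table gives one alignment: c (A6,B2) → m (A8,B3) → m (A12,B4) → w (A13,B5).
So the longest common subsequence has length 4.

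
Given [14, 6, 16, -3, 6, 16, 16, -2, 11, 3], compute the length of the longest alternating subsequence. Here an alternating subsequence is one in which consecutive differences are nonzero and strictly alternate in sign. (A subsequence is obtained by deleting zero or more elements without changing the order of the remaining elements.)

8

Track the best alternating length ending on an up-step vs a down-step at each position: up/down = 1/1, 1/2, 3/1, 1/4, 5/4, 5/1, 5/1, 5/6, 7/6, 7/8.
The maximum over both is 8; one such subsequence is 14, 6, 16, -3, 6, -2, 11, 3.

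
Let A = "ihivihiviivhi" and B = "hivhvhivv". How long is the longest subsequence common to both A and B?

A longest common subsequence is ihvhivv (length 7); the LCS DP confirms no longer common subsequence exists.

7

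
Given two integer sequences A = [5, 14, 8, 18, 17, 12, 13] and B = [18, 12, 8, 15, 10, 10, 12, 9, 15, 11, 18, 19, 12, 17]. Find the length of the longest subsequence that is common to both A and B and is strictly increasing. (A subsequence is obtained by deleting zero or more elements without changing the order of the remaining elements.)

A longest common strictly increasing subsequence is 8, 12 (length 2); it appears in order in both A and B, and no longer such subsequence exists.

2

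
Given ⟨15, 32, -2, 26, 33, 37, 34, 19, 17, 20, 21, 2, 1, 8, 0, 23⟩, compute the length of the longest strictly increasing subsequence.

5

One longest increasing subsequence is 15, 19, 20, 21, 23 (positions 1,8,10,11,16), of length 5; no longer one exists.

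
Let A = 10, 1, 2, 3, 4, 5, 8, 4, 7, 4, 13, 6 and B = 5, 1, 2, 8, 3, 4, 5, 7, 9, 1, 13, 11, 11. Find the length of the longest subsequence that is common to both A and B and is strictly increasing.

7

For each value that appears in both, track the longest common increasing run ending there.
The best achievable length is 7; one witness is 1, 2, 3, 4, 5, 7, 13 (A-positions 2,3,4,5,6,9,11, B-positions 2,3,5,6,7,8,11).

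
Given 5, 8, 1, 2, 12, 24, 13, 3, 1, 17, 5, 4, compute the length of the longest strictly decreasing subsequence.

4

One longest decreasing subsequence is 24, 13, 3, 1 (positions 6,7,8,9), of length 4; no longer one exists.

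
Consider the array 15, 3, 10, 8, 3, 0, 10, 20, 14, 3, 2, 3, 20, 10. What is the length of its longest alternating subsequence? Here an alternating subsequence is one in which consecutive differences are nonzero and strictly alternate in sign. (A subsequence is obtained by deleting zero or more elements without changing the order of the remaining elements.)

8

Track the best alternating length ending on an up-step vs a down-step at each position: up/down = 1/1, 1/2, 3/2, 3/4, 1/4, 1/4, 5/2, 5/1, 5/6, 5/6, 5/6, 7/6, 7/1, 7/8.
The maximum over both is 8; one such subsequence is 15, 3, 10, 8, 20, 14, 20, 10.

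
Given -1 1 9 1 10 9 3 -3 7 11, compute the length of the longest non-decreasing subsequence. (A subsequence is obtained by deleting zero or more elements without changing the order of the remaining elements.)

Scanning left to right, the best length ending at each element is: -1→1, 1→2, 9→3, 1→3, 10→4, 9→4, 3→4, -3→1, 7→5, 11→6.
So the longest non-decreasing subsequence has length 6, e.g. -1, 1, 1, 3, 7, 11.

6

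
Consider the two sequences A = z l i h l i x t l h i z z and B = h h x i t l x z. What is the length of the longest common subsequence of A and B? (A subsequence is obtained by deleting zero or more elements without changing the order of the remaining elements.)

Backtracking the LCS table gives one alignment: h (A4,B2) → i (A6,B4) → t (A8,B5) → l (A9,B6) → z (A13,B8).
So the longest common subsequence has length 5.

5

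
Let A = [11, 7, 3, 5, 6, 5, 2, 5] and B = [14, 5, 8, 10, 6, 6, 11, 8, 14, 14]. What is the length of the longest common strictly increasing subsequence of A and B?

2

A longest common strictly increasing subsequence is 5, 6 (length 2); it appears in order in both A and B, and no longer such subsequence exists.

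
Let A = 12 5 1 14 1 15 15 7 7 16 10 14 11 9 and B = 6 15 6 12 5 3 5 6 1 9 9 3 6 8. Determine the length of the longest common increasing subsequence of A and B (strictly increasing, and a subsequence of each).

For each value that appears in both, track the longest common increasing run ending there.
The best achievable length is 2; one witness is 5, 9 (A-positions 2,14, B-positions 5,10).

2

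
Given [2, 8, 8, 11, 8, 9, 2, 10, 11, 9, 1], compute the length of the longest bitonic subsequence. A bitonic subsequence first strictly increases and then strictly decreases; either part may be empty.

7

Let inc[i] be the LIS ending at i and dec[i] the longest strictly decreasing subsequence starting at i. inc = [1, 2, 2, 3, 2, 3, 1, 4, 5, 3, 1], dec = [2, 3, 3, 4, 3, 3, 2, 3, 3, 2, 1].
max_i inc[i]+dec[i]−1 = 7, with one witness 2, 8, 9, 10, 11, 9, 1.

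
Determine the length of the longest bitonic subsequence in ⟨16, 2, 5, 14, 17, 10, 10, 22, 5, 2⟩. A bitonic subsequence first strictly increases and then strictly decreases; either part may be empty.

7

One longest bitonic subsequence is 2, 5, 14, 17, 10, 5, 2 (positions 2,3,4,5,7,9,10): it rises to 17 then falls. Length 7 is optimal.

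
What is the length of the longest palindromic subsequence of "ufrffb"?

3

Using dp[i][j] = 2 + dp[i+1][j−1] if the ends match, else max(dp[i+1][j], dp[i][j−1]):
dp[1][6] = 3. A witness is fff at positions 2,4,5.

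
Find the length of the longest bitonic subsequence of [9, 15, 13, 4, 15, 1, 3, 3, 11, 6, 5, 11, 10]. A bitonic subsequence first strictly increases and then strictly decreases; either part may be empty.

6

One longest bitonic subsequence is 9, 15, 13, 11, 6, 5 (positions 1,2,3,9,10,11): it rises to 15 then falls. Length 6 is optimal.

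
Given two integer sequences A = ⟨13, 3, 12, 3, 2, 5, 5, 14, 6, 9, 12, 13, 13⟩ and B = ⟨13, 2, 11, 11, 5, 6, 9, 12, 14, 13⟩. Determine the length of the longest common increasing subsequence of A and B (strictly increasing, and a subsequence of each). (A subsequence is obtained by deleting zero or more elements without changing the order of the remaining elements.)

A longest common strictly increasing subsequence is 2, 5, 6, 9, 12, 13 (length 6); it appears in order in both A and B, and no longer such subsequence exists.

6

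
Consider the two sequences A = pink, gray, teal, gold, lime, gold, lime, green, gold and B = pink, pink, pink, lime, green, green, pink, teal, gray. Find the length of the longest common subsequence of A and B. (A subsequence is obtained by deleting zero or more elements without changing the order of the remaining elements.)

A longest common subsequence is pink, lime, green (length 3); the LCS DP confirms no longer common subsequence exists.

3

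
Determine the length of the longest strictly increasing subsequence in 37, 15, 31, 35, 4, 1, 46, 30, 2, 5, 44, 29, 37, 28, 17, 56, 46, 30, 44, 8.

6

Scanning left to right, the best length ending at each element is: 37→1, 15→1, 31→2, 35→3, 4→1, 1→1, 46→4, 30→2, 2→2, 5→3, 44→4, 29→4, 37→5, 28→4, 17→4, 56→6, 46→6, 30→5, 44→6, 8→4.
So the longest increasing subsequence has length 6, e.g. 1, 2, 5, 29, 37, 56.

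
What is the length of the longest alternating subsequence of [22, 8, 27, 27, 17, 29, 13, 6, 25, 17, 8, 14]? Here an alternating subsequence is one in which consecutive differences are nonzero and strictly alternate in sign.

9

A longest alternating subsequence is 22, 8, 27, 17, 29, 13, 25, 8, 14 (positions 1,2,3,5,6,7,9,11,12); its 8 consecutive differences strictly alternate in sign, and length 9 is optimal.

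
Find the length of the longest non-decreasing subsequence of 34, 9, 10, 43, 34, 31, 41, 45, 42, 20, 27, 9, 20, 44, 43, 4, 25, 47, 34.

Let dp[i] be the longest non-decreasing subsequence ending at position i. Then dp = [1, 1, 2, 3, 3, 3, 4, 5, 5, 3, 4, 2, 4, 6, 6, 1, 5, 7, 6].
The maximum is 7; one witness is 9, 10, 34, 41, 42, 44, 47 at positions 2,3,5,7,9,14,18.

7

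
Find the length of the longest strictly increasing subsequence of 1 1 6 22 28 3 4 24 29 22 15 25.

Let dp[i] be the longest increasing subsequence ending at position i. Then dp = [1, 1, 2, 3, 4, 2, 3, 4, 5, 4, 4, 5].
The maximum is 5; one witness is 1, 6, 22, 28, 29 at positions 1,3,4,5,9.

5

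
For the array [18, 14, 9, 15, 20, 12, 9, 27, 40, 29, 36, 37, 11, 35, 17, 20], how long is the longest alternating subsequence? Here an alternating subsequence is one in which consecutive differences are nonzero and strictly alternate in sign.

A longest alternating subsequence is 18, 14, 15, 12, 40, 29, 36, 11, 35, 17, 20 (positions 1,2,4,6,9,10,11,13,14,15,16); its 10 consecutive differences strictly alternate in sign, and length 11 is optimal.

11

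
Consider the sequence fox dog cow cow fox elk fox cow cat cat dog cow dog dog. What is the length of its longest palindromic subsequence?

9

Using dp[i][j] = 2 + dp[i+1][j−1] if the ends match, else max(dp[i+1][j], dp[i][j−1]):
dp[1][14] = 9. A witness is dog cow cow fox elk fox cow cow dog at positions 2,3,4,5,6,7,8,12,14.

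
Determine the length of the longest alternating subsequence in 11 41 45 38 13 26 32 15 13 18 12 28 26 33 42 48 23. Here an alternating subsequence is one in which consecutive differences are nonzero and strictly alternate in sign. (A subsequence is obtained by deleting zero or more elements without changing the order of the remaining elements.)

11

Track the best alternating length ending on an up-step vs a down-step at each position: up/down = 1/1, 2/1, 2/1, 2/3, 2/3, 4/3, 4/3, 4/5, 2/5, 6/5, 2/7, 8/5, 8/9, 10/3, 10/3, 10/1, 8/11.
The maximum over both is 11; one such subsequence is 11, 41, 13, 26, 15, 18, 12, 28, 26, 33, 23.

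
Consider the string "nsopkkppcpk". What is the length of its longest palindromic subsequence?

One longest palindromic subsequence is kpcpk (positions 5,7,9,10,11); it reads the same forward and backward, and the interval DP gives dp[1][11] = 5.

5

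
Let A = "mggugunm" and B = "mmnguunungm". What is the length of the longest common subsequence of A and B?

A longest common subsequence is mguunm (length 6); the LCS DP confirms no longer common subsequence exists.

6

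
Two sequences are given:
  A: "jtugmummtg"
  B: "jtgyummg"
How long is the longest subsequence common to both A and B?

A longest common subsequence is jtgummg (length 7); the LCS DP confirms no longer common subsequence exists.

7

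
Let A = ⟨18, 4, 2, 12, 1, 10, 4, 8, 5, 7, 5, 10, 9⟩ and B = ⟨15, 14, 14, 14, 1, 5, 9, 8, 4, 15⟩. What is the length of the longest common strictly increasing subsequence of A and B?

3

For each value that appears in both, track the longest common increasing run ending there.
The best achievable length is 3; one witness is 1, 5, 9 (A-positions 5,9,13, B-positions 5,6,7).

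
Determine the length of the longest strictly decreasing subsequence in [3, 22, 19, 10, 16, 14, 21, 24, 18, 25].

Let dp[i] be the longest decreasing subsequence ending at position i. Then dp = [1, 1, 2, 3, 3, 4, 2, 1, 3, 1].
The maximum is 4; one witness is 22, 19, 16, 14 at positions 2,3,5,6.

4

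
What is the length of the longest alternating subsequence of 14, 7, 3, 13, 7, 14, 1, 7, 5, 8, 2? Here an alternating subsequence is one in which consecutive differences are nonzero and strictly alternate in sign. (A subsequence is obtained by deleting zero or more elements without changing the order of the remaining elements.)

10

Track the best alternating length ending on an up-step vs a down-step at each position: up/down = 1/1, 1/2, 1/2, 3/2, 3/4, 5/1, 1/6, 7/6, 7/8, 9/6, 7/10.
The maximum over both is 10; one such subsequence is 14, 7, 13, 7, 14, 1, 7, 5, 8, 2.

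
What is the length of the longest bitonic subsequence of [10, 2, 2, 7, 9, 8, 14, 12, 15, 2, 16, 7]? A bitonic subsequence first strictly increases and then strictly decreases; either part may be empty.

7

Let inc[i] be the LIS ending at i and dec[i] the longest strictly decreasing subsequence starting at i. inc = [1, 1, 1, 2, 3, 3, 4, 4, 5, 1, 6, 2], dec = [4, 1, 1, 2, 3, 2, 3, 2, 2, 1, 2, 1].
max_i inc[i]+dec[i]−1 = 7, with one witness 2, 7, 9, 14, 15, 16, 7.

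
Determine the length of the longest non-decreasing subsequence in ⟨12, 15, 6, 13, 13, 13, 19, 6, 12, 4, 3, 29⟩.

Let dp[i] be the longest non-decreasing subsequence ending at position i. Then dp = [1, 2, 1, 2, 3, 4, 5, 2, 3, 1, 1, 6].
The maximum is 6; one witness is 12, 13, 13, 13, 19, 29 at positions 1,4,5,6,7,12.

6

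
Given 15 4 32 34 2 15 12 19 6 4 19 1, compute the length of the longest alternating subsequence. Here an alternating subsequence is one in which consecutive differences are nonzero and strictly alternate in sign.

Track the best alternating length ending on an up-step vs a down-step at each position: up/down = 1/1, 1/2, 3/1, 3/1, 1/4, 5/4, 5/6, 7/4, 5/8, 5/8, 9/4, 1/10.
The maximum over both is 10; one such subsequence is 15, 4, 32, 2, 15, 12, 19, 6, 19, 1.

10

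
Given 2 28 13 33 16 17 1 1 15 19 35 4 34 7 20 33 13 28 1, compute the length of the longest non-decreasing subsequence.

Scanning left to right, the best length ending at each element is: 2→1, 28→2, 13→2, 33→3, 16→3, 17→4, 1→1, 1→2, 15→3, 19→5, 35→6, 4→3, 34→6, 7→4, 20→6, 33→7, 13→5, 28→7, 1→3.
So the longest non-decreasing subsequence has length 7, e.g. 2, 13, 16, 17, 19, 20, 33.

7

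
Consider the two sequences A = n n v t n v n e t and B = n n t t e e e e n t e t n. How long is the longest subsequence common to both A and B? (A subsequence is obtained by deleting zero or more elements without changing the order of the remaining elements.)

A longest common subsequence is nntnet (length 6); the LCS DP confirms no longer common subsequence exists.

6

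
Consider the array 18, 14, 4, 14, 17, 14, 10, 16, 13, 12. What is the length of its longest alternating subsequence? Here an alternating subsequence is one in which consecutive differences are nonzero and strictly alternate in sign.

Track the best alternating length ending on an up-step vs a down-step at each position: up/down = 1/1, 1/2, 1/2, 3/2, 3/2, 3/4, 3/4, 5/4, 5/6, 5/6.
The maximum over both is 6; one such subsequence is 18, 14, 17, 14, 16, 13.

6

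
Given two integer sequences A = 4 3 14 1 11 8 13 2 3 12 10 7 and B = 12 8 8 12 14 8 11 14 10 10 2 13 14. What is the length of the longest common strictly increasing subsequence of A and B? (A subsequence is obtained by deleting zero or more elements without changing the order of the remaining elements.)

2

A longest common strictly increasing subsequence is 8, 12 (length 2); it appears in order in both A and B, and no longer such subsequence exists.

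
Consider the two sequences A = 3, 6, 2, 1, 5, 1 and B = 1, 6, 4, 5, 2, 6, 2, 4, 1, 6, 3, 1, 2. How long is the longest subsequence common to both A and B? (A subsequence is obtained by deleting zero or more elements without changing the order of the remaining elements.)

Backtracking the LCS table gives one alignment: 6 (A2,B6) → 2 (A3,B7) → 1 (A4,B9) → 1 (A6,B12).
So the longest common subsequence has length 4.

4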